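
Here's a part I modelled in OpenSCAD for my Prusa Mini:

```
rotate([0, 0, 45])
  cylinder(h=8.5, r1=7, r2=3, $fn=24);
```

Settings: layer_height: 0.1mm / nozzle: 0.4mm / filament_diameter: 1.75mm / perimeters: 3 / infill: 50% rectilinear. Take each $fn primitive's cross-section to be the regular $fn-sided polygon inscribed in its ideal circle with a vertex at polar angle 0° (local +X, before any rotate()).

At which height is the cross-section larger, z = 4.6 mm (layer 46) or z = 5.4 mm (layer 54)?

layer 46 (z = 4.6 mm)

Layer 46 (z = 4.6): the cone (r1=7→r2=3) has section circumradius 4.835 here — a regular 24-gon (area = (24/2)·4.835²·sin(360°/24) = 72.61 mm²); (whole slice rotated 45° about Z — lengths, areas and connectivity unchanged). So its area = 72.61 mm². Layer 54 (z = 5.4): the cone contributes a regular 24-gon of circumradius 4.459 (interpolated between r1=7 and r2=3 at t=0.635) (area = (24/2)·4.459²·sin(360°/24) = 61.75 mm²); (whole slice rotated 45° about Z — lengths, areas and connectivity unchanged). So its area = 61.75 mm². Layer 46 is larger (72.61 vs 61.75 mm²).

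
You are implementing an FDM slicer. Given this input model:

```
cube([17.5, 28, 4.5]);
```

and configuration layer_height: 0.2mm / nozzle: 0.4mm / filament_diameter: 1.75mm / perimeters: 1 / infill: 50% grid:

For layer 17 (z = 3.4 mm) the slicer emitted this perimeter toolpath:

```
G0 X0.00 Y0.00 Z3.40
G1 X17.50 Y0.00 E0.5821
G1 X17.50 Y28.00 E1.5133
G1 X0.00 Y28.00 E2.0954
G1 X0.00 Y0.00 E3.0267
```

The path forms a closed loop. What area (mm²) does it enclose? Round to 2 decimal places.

Apply the shoelace formula to the sequence of (X, Y) vertices; enclosed area = 490.00 mm².

490.00 mm²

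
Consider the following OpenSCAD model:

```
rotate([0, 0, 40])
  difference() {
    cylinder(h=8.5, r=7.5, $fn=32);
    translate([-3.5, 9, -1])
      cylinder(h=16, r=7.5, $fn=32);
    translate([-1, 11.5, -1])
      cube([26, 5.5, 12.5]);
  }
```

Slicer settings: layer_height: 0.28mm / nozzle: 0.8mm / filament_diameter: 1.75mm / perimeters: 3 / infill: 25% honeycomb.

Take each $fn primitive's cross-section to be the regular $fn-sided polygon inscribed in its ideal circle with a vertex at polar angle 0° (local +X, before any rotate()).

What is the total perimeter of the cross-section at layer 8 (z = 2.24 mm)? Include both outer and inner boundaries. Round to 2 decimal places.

47.05 mm

At z = 2.24 mm: the cylinder: section is a regular 32-gon, circumradius r=7.5 (perimeter = 2·32·7.500·sin(180°/32) = 47.05 mm); the r=7.5 cylinder at (-3.5, 9) gives a regular 32-gon of circumradius 7.5 (constant along its height) (perimeter = 2·32·7.500·sin(180°/32) = 47.05 mm); the 26×5.5 cube at (-1, 11.5) contributes its full rectangle (perimeter 63.00 mm); Subtracting the remaining from the first: starting from the r=7.5 cylinder, the r=7.5 cylinder at (-3.5, 9) partially overlaps it — only the 41.99 mm² overlap (of its 175.58 mm²) is removed, clipping the outline; the 26×5.5 cube at (-1, 11.5) misses the remaining region (no effect) — boundary = 47.05 mm; (rotated 40° about Z; rotation is an isometry so areas/perimeters/island counts are preserved). Overall, the cross-section is a single solid region. Total boundary length (outer) = 47.05 mm.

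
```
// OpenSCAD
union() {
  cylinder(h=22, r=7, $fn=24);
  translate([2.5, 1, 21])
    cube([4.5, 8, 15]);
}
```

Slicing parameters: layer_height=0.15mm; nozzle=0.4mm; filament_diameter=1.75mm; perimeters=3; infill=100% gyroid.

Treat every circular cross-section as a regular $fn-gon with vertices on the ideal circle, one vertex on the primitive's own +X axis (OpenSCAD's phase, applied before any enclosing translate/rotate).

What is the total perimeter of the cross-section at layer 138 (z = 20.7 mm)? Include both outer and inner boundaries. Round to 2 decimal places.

43.86 mm

At z = 20.7 mm: the r=7 cylinder gives a regular 24-gon of circumradius 7 (constant along its height) (perimeter = 2·24·7.000·sin(180°/24) = 43.86 mm); the cube at (2.5, 1) is not intersected at this z (z outside [21, 36]); Combining (union): only the r=7 cylinder is present, so the union is just that shape — boundary = 43.86 mm. Overall, the cross-section is a single solid region. Total boundary length (outer) = 43.86 mm.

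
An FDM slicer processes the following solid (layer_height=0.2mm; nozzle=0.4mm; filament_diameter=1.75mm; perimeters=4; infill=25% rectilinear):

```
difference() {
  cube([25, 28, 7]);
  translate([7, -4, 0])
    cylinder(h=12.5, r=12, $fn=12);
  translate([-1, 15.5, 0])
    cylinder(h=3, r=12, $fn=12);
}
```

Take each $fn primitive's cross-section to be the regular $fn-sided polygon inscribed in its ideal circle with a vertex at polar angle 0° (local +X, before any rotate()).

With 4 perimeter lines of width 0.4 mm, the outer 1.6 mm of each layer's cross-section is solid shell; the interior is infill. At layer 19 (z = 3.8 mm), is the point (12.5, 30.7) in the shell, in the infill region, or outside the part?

At z = 3.8 mm: the 25×28 cube contributes its full rectangle; the cylinder at (7, -4): section is a regular 12-gon, circumradius r=12; the cylinder at (-1, 15.5) is absent (z outside [0, 3]); Taking the first minus the rest: starting from the 25×28 cube, the r=12 cylinder at (7, -4) partially overlaps it — only the 111.21 mm² overlap (of its 432.00 mm²) is removed, clipping the outline — 1 connected region. Overall, the cross-section is a single solid region. The nearest boundary edge runs (0.00, 28.00)→(25.00, 28.00); distance from the point to it = 2.70 mm. The point is not inside any of the regions above, so it lies outside the cross-section (2.70 mm from the nearest boundary).

outside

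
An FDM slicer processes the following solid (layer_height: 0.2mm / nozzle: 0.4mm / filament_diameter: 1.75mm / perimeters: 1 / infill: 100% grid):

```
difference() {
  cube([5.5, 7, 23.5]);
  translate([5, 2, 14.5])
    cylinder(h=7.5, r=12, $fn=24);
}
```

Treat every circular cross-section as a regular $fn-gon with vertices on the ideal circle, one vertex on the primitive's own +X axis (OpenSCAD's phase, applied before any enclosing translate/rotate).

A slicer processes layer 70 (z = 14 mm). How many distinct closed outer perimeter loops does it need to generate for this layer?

At z = 14 mm: the 5.5×7 cube contributes its full rectangle; the cylinder at (5, 2) is not intersected at this z (z outside [14.5, 22]); After the difference (first − rest): none of the subtracted shapes is present at this height, so the 5.5×7 cube is unchanged — 1 connected region. The result has 1 disconnected region.

1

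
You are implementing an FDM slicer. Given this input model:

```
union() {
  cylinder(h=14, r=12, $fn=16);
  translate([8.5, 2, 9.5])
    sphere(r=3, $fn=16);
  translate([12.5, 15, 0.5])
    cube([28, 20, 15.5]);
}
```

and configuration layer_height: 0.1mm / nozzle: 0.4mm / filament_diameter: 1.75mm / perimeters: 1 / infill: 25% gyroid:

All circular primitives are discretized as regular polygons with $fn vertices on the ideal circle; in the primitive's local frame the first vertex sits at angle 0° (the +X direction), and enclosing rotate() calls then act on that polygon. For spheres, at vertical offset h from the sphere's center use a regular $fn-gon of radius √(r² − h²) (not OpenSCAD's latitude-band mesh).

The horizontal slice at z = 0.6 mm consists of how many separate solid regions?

2

At z = 0.6 mm: the r=12 cylinder gives a regular 16-gon of circumradius 12 (constant along its height); the sphere at (8.5, 2) does not reach this height (|z−center|=8.900 > r=3); the cube at (12.5, 15) is present — its section is the full 28×20 rectangle; Merging all regions: the 2 present regions are separate (no shared area or edge), so areas and boundary lengths simply add and each stays a separate island — 2 connected regions. The result has 2 disconnected regions.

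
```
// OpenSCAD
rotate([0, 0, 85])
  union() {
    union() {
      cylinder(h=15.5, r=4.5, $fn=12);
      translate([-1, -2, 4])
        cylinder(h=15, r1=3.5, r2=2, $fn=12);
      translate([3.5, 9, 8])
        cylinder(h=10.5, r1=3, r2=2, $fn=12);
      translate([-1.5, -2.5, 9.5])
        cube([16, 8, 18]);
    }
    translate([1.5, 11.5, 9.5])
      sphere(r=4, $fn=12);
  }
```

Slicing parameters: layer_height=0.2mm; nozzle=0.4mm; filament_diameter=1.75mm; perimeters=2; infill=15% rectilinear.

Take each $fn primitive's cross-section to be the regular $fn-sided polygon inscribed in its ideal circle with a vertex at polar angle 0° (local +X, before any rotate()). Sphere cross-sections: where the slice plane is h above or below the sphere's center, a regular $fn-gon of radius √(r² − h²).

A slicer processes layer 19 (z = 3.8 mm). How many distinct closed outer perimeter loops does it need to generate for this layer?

1

At z = 3.8 mm: the r=4.5 cylinder gives a regular 12-gon of circumradius 4.5 (constant along its height); the cone at (-1, -2) is absent (z outside [4, 19]); the cone at (3.5, 9) does not reach this height (z outside [8, 18.5]); the cube at (-1.5, -2.5) does not reach this height (z outside [9.5, 27.5]); Combining (union): only the r=4.5 cylinder is present, so the union is just that shape — 1 connected region; the sphere at (1.5, 11.5) is absent (|z−center|=5.700 > r=4); Merging all regions: only that combined region is present, so the union is just that shape — 1 connected region; (rotated 85° about Z; rotation is an isometry so areas/perimeters/island counts are preserved). The result has 1 disconnected region.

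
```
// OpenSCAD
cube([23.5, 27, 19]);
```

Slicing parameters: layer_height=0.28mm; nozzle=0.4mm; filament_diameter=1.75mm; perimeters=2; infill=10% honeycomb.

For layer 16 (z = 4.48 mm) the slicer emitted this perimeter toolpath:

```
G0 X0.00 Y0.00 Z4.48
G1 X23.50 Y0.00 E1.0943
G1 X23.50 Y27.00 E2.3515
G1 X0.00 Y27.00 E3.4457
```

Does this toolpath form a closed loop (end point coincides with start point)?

no

Start point (G0): (0.00, 0.00). End point (last G1): the path does not return to the start — open.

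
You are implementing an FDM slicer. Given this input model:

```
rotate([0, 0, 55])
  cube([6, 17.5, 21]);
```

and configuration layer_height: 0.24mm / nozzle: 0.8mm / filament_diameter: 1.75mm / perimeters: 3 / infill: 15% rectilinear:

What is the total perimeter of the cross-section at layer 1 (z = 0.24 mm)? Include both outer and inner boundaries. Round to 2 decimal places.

47.00 mm

At z = 0.24 mm: the cube is present — its section is the full 6×17.5 rectangle (perimeter 47.00 mm); (rotated 55° about Z; rotation is an isometry so areas/perimeters/island counts are preserved). Overall, the cross-section is a single solid region. Total boundary length (outer) = 47.00 mm.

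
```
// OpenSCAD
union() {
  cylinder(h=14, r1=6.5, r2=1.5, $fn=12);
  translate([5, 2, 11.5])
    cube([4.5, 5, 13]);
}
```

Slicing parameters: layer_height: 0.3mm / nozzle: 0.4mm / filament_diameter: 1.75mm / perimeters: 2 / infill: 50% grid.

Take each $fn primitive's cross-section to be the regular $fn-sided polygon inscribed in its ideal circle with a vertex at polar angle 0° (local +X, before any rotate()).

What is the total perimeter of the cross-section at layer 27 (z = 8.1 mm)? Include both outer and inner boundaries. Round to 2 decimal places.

At z = 8.1 mm: the cone: at t=0.579 of its height the radius interpolates to r₁+(r₂−r₁)t = 3.607, giving a regular 12-gon of that circumradius (perimeter = 2·12·3.607·sin(180°/12) = 22.41 mm); the cube at (5, 2) is absent (z outside [11.5, 24.5]); Combining (union): only the cone is present, so the union is just that shape — boundary = 22.41 mm. Overall, the cross-section is a single solid region. Total boundary length (outer) = 22.41 mm.

22.41 mm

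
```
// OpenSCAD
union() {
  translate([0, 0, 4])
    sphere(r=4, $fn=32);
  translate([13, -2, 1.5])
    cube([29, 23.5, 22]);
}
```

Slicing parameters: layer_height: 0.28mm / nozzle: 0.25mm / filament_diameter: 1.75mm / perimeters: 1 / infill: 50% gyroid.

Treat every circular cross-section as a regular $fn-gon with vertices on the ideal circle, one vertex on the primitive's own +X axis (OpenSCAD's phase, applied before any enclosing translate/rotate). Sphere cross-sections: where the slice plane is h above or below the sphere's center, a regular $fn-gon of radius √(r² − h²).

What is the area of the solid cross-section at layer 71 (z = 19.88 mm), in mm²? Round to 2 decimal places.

681.50 mm²

At z = 19.88 mm: the sphere is absent (|z−center|=15.880 > r=4); the cube at (13, -2) is present — its section is the full 29×23.5 rectangle (area 681.50 mm²); Taking the union: only the 29×23.5 cube at (13, -2) is present, so the union is just that shape — area = 681.50 mm². Overall, the cross-section is a single solid region. Net area = 681.50 mm².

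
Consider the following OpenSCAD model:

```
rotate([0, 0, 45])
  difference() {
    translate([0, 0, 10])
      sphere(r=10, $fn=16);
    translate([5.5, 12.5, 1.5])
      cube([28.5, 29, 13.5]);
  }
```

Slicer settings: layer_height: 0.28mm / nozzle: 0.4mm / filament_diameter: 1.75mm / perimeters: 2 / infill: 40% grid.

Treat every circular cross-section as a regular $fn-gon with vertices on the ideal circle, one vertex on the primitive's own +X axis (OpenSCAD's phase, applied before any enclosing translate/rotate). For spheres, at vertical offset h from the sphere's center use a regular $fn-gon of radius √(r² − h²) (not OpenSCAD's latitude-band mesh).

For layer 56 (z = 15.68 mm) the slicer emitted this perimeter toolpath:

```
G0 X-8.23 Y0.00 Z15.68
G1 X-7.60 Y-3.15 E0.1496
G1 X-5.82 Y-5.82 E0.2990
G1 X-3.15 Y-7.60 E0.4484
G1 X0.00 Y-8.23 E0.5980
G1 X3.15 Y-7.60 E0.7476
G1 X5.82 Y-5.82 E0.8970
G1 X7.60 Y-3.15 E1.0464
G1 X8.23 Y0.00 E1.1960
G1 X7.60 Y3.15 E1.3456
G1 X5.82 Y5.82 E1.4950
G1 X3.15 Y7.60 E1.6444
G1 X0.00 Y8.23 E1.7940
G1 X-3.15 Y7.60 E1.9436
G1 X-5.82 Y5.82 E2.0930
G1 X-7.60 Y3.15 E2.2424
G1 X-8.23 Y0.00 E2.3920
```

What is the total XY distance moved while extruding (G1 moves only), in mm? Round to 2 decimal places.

Sum the Euclidean lengths of each G1 segment: total = 51.37 mm.

51.37 mm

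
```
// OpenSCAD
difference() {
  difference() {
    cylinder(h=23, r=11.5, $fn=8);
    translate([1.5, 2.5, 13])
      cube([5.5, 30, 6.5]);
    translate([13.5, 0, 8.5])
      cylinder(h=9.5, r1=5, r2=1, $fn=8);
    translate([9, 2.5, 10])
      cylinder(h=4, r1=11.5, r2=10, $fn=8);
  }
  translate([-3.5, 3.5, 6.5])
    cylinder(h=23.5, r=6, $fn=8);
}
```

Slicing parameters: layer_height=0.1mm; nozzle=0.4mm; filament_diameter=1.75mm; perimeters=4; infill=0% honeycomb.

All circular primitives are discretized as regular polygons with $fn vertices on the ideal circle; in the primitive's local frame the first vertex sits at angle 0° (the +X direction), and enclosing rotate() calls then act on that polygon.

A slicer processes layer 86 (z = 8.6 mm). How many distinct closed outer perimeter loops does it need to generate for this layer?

At z = 8.6 mm: the r=11.5 cylinder contributes a regular 8-gon of circumradius 11.5; the cube at (1.5, 2.5) does not reach this height (z outside [13, 19.5]); the cone at (13.5, 0) contributes a regular 8-gon of circumradius 4.958 (interpolated between r1=5 and r2=1 at t=0.011); the cone at (9, 2.5) does not reach this height (z outside [10, 14]); Subtracting the remaining from the first: starting from the r=11.5 cylinder, the cone at (13.5, 0) partially overlaps it — only the 10.56 mm² overlap (of its 69.52 mm²) is removed, clipping the outline — 1 connected region; the r=6 cylinder at (-3.5, 3.5) gives a regular 8-gon of circumradius 6 (constant along its height); Subtracting the remaining from the first: starting from the result so far, the r=6 cylinder at (-3.5, 3.5) lies wholly inside it (removes its full 101.82 mm² and its 36.74 mm outline becomes a hole wall) — 1 connected region with 1 hole. The result has 1 disconnected region.

1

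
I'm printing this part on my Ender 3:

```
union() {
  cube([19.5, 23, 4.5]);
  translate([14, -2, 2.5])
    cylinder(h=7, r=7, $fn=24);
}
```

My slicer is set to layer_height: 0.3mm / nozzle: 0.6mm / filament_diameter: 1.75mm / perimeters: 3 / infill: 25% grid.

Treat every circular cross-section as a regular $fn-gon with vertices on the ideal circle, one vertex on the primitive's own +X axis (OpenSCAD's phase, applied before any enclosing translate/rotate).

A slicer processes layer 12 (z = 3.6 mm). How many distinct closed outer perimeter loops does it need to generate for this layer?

1

At z = 3.6 mm: the cube (footprint 19.5×23) is included at this height; the r=7 cylinder at (14, -2) gives a regular 24-gon of circumradius 7 (constant along its height); Combining (union): the regions partially overlap (shared area 47.11 mm²), so overlapping operands fuse into one piece — 1 connected region. The result has 1 disconnected region.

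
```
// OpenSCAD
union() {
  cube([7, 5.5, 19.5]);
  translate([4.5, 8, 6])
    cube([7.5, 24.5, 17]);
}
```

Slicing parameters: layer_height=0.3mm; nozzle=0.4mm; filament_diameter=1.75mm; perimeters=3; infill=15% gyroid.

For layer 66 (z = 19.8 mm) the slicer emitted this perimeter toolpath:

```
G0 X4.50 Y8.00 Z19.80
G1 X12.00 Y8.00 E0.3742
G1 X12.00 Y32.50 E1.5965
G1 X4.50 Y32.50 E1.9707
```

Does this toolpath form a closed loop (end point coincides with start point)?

Start point (G0): (4.50, 8.00). End point (last G1): the path does not return to the start — open.

no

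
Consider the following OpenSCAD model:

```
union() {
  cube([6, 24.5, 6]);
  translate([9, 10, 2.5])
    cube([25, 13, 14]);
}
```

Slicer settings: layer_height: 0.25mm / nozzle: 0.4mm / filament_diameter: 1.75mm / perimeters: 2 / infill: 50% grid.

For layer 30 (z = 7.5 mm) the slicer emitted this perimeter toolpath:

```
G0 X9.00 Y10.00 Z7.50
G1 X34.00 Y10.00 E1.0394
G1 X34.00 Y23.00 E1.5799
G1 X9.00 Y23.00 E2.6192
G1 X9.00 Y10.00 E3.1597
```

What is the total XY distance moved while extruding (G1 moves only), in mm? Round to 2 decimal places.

76.00 mm

Sum the Euclidean lengths of each G1 segment: total = 76.00 mm.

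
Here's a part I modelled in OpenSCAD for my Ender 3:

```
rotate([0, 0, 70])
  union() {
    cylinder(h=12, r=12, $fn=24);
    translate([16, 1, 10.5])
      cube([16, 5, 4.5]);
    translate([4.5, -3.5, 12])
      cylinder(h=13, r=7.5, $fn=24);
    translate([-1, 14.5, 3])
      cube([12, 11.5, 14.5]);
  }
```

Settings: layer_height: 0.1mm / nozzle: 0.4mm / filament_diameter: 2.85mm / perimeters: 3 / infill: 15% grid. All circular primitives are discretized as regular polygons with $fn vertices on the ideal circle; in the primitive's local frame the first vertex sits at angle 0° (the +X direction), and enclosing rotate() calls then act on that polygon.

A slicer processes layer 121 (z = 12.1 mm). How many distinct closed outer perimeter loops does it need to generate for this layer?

3

At z = 12.1 mm: the cylinder is absent (z outside [0, 12]); the cube at (16, 1) is present — its section is the full 16×5 rectangle; the r=7.5 cylinder at (4.5, -3.5) contributes a regular 24-gon of circumradius 7.5; the cube at (-1, 14.5) is present — its section is the full 12×11.5 rectangle; Taking the union: the 3 present regions are separate (no shared area or edge), so areas and boundary lengths simply add and each stays a separate island — 3 connected regions; (rotated 70° about Z; rotation is an isometry so areas/perimeters/island counts are preserved). The result has 3 disconnected regions.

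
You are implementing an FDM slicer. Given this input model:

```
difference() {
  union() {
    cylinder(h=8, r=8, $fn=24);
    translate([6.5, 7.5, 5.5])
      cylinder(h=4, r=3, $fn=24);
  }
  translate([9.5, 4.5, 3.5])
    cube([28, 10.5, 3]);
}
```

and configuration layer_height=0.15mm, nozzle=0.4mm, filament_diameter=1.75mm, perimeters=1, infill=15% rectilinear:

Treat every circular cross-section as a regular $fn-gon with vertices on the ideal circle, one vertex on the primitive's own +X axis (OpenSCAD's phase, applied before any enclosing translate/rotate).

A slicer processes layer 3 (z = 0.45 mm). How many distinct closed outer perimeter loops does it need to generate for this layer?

At z = 0.45 mm: the cylinder: section is a regular 24-gon, circumradius r=8; the cylinder at (6.5, 7.5) is absent (z outside [5.5, 9.5]); Taking the union: only the r=8 cylinder is present, so the union is just that shape — 1 connected region; the cube at (9.5, 4.5) is absent (z outside [3.5, 6.5]); Subtracting the remaining from the first: none of the subtracted shapes is present at this height, so the result so far is unchanged — 1 connected region. The result has 1 disconnected region.

1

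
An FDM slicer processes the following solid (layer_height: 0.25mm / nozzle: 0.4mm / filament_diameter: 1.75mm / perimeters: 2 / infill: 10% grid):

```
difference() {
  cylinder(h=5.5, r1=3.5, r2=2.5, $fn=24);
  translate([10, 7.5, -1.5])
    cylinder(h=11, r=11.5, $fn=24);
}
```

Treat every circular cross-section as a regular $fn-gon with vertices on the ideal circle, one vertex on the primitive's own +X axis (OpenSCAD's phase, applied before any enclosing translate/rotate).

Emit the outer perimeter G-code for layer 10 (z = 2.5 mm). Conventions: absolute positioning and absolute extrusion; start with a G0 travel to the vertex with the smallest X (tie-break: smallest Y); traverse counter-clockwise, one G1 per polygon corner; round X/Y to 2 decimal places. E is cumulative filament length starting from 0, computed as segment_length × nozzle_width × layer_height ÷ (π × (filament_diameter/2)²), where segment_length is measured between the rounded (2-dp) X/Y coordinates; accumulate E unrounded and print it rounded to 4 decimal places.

At z = 2.5 mm: the cone (r1=3.5→r2=2.5) has section circumradius 3.045 here — a regular 24-gon; the r=11.5 cylinder at (10, 7.5) contributes a regular 24-gon of circumradius 11.5; Subtracting the remaining from the first: starting from the cone, the r=11.5 cylinder at (10, 7.5) partially overlaps it — only the 7.48 mm² overlap (of its 410.75 mm²) is removed, clipping the outline — 1 connected region. The outline is a single polygon with 20 vertices. Extrusion per mm of travel: 0.4 × 0.25 / (π × 0.875²) = 0.041575. Accumulating E over each segment gives final E = 0.7447.

G0 X-3.05 Y0.00 Z2.50
G1 X-2.94 Y-0.79 E0.0332
G1 X-2.64 Y-1.52 E0.0660
G1 X-2.15 Y-2.15 E0.0992
G1 X-1.52 Y-2.64 E0.1323
G1 X-0.79 Y-2.94 E0.1652
G1 X0.00 Y-3.05 E0.1983
G1 X0.79 Y-2.94 E0.2315
G1 X1.52 Y-2.64 E0.2643
G1 X2.15 Y-2.15 E0.2975
G1 X2.64 Y-1.52 E0.3307
G1 X2.73 Y-1.29 E0.3409
G1 X1.87 Y-0.63 E0.3860
G1 X0.04 Y1.75 E0.5108
G1 X-0.47 Y2.98 E0.5662
G1 X-0.79 Y2.94 E0.5796
G1 X-1.52 Y2.64 E0.6124
G1 X-2.15 Y2.15 E0.6456
G1 X-2.64 Y1.52 E0.6788
G1 X-2.94 Y0.79 E0.7116
G1 X-3.05 Y0.00 E0.7447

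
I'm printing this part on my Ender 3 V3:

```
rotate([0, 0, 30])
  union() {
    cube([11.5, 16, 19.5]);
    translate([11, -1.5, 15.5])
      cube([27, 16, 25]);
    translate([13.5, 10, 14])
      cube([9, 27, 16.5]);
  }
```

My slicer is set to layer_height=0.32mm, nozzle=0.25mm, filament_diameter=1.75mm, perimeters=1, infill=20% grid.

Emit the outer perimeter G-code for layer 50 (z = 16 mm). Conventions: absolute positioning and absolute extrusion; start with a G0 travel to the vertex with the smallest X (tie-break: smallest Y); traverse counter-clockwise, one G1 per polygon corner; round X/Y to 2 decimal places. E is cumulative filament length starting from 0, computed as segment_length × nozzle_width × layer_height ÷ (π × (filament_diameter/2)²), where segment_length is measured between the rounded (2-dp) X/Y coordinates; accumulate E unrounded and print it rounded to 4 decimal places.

At z = 16 mm: the cube (footprint 11.5×16) is included at this height; the cube at (11, -1.5) (footprint 27×16) is included at this height; the cube at (13.5, 10) is present — its section is the full 9×27 rectangle; Combining (union): the regions partially overlap (shared area 47.75 mm²), so overlapping operands fuse into one piece — 1 connected region; (rotated 30° about Z; rotation is an isometry so areas/perimeters/island counts are preserved). The outline is a single polygon with 12 vertices. Extrusion per mm of travel: 0.25 × 0.32 / (π × 0.875²) = 0.033260. Accumulating E over each segment gives final E = 5.1886.

G0 X-8.00 Y13.86 Z16.00
G1 X0.00 Y0.00 E0.5323
G1 X9.53 Y5.50 E0.8982
G1 X10.28 Y4.20 E0.9482
G1 X33.66 Y17.70 E1.8461
G1 X25.66 Y31.56 E2.3784
G1 X12.24 Y23.81 E2.8938
G1 X0.99 Y43.29 E3.6420
G1 X-6.81 Y38.79 E3.9415
G1 X4.44 Y19.31 E4.6897
G1 X2.71 Y18.31 E4.7562
G1 X1.96 Y19.61 E4.8061
G1 X-8.00 Y13.86 E5.1886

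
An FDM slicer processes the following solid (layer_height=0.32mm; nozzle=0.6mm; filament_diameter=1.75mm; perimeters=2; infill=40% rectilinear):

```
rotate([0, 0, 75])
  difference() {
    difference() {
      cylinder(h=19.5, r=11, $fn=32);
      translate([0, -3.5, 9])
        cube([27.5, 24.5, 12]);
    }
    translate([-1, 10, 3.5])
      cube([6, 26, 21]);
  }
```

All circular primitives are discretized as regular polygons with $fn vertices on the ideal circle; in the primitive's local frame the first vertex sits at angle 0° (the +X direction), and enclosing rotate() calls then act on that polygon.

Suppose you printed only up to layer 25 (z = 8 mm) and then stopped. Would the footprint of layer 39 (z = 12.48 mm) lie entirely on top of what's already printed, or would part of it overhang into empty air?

Compare the two slices. At z = 8: the cylinder: section is a regular 32-gon, circumradius r=11 (area = (32/2)·11.000²·sin(360°/32) = 377.69 mm²); the cube at (0, -3.5) does not reach this height (z outside [9, 21]); Subtracting the remaining from the first: none of the subtracted shapes is present at this height, so the r=11 cylinder is unchanged — area = 377.69 mm²; the cube at (-1, 10) (footprint 6×26) is included at this height (area 156.00 mm²); Taking the first minus the rest: starting from that combined region (377.69 mm²), the 6×26 cube at (-1, 10) partially overlaps it — only the 3.88 mm² overlap (of its 156.00 mm²) is removed, clipping the outline — area = 373.82 mm²; (rotated 75° about Z; rotation is an isometry so areas/perimeters/island counts are preserved). At z = 12.48: the cylinder: section is a regular 32-gon, circumradius r=11 (area = (32/2)·11.000²·sin(360°/32) = 377.69 mm²); the cube at (0, -3.5) is present — its section is the full 27.5×24.5 rectangle (area 673.75 mm²); After the difference (first − rest): starting from the r=11 cylinder (377.69 mm²), the 27.5×24.5 cube at (0, -3.5) partially overlaps it — only the 132.13 mm² overlap (of its 673.75 mm²) is removed, clipping the outline — area = 245.56 mm²; the cube at (-1, 10) is present — its section is the full 6×26 rectangle (area 156.00 mm²); Subtracting the remaining from the first: starting from the result so far (245.56 mm²), the 6×26 cube at (-1, 10) partially overlaps it — only the 0.95 mm² overlap (of its 156.00 mm²) is removed, clipping the outline — area = 244.61 mm²; (whole slice rotated 75° about Z — lengths, areas and connectivity unchanged). Checking containment: the cross-section at z = 12.48 is a subset of the cross-section at z = 8.

entirely on top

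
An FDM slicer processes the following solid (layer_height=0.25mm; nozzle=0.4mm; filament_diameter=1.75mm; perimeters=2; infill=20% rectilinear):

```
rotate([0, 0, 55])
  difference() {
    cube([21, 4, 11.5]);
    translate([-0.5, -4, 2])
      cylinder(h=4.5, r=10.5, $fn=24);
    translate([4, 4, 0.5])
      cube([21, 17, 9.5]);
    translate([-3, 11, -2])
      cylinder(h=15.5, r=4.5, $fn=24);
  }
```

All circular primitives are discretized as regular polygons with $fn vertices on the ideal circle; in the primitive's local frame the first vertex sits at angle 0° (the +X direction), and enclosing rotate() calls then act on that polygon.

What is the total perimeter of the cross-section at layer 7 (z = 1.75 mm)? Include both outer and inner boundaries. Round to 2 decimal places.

50.00 mm

At z = 1.75 mm: the cube (footprint 21×4) is included at this height (perimeter 50.00 mm); the cylinder at (-0.5, -4) is not intersected at this z (z outside [2, 6.5]); the 21×17 cube at (4, 4) contributes its full rectangle (perimeter 76.00 mm); the r=4.5 cylinder at (-3, 11) contributes a regular 24-gon of circumradius 4.5 (perimeter = 2·24·4.500·sin(180°/24) = 28.19 mm); After the difference (first − rest): starting from the 21×4 cube, the 21×17 cube at (4, 4) misses the remaining region (no effect); the r=4.5 cylinder at (-3, 11) misses the remaining region (no effect) — boundary = 50.00 mm; (rotated 55° about Z; rotation is an isometry so areas/perimeters/island counts are preserved). Overall, the cross-section is a single solid region. Total boundary length (outer) = 50.00 mm.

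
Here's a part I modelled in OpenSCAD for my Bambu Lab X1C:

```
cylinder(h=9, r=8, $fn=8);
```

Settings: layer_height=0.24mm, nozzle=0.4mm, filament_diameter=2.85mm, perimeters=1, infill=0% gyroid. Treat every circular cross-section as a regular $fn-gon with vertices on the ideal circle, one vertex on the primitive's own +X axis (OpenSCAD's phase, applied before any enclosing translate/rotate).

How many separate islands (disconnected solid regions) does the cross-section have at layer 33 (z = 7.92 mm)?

At z = 7.92 mm: the r=8 cylinder gives a regular 8-gon of circumradius 8 (constant along its height). Overall, the cross-section is a single solid region. Island count = 1.

1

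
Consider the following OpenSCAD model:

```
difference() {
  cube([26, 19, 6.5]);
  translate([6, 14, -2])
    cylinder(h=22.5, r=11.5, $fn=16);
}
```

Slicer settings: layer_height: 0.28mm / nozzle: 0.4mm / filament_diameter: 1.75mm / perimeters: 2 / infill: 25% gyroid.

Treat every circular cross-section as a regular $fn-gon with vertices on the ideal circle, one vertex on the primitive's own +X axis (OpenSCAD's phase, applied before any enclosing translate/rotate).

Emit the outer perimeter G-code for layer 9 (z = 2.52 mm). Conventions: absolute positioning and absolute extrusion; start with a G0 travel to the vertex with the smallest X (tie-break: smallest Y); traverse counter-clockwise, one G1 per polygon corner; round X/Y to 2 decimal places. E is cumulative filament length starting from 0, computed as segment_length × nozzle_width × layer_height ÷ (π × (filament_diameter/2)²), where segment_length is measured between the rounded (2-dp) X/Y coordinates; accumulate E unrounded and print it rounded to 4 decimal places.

G0 X0.00 Y0.00 Z2.52
G1 X26.00 Y0.00 E1.2107
G1 X26.00 Y19.00 E2.0954
G1 X16.22 Y19.00 E2.5508
G1 X16.62 Y18.40 E2.5844
G1 X17.50 Y14.00 E2.7933
G1 X16.62 Y9.60 E3.0022
G1 X14.13 Y5.87 E3.2111
G1 X10.40 Y3.38 E3.4199
G1 X6.00 Y2.50 E3.6288
G1 X1.60 Y3.38 E3.8378
G1 X0.00 Y4.44 E3.9272
G1 X0.00 Y0.00 E4.1339

At z = 2.52 mm: the cube is present — its section is the full 26×19 rectangle; the r=11.5 cylinder at (6, 14) contributes a regular 16-gon of circumradius 11.5; Taking the first minus the rest: starting from the 26×19 cube, the r=11.5 cylinder at (6, 14) partially overlaps it — only the 250.97 mm² overlap (of its 404.88 mm²) is removed, clipping the outline — 1 connected region. The outline is a single polygon with 12 vertices. Extrusion per mm of travel: 0.4 × 0.28 / (π × 0.875²) = 0.046564. Accumulating E over each segment gives final E = 4.1339.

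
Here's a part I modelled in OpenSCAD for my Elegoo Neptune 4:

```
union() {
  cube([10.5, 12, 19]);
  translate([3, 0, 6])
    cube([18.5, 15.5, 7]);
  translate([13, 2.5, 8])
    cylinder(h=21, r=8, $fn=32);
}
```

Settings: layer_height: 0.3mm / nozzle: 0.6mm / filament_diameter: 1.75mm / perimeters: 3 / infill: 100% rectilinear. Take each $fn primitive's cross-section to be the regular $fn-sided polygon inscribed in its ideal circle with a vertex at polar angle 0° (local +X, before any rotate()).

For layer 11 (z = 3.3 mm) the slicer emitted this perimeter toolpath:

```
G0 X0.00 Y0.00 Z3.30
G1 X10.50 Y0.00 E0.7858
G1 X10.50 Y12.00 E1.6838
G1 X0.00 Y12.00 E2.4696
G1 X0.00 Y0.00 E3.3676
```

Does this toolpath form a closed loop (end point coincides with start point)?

Start point (G0): (0.00, 0.00). End point (last G1): the path returns to the start — closed.

yes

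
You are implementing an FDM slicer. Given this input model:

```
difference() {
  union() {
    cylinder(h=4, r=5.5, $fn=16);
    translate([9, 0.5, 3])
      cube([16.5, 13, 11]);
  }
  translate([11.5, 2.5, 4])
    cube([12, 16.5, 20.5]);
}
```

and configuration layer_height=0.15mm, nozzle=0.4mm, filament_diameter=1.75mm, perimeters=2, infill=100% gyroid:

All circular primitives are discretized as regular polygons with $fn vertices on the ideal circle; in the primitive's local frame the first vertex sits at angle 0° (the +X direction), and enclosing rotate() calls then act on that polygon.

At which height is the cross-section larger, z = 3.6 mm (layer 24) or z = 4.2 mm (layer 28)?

Layer 24 (z = 3.6): the r=5.5 cylinder gives a regular 16-gon of circumradius 5.5 (constant along its height) (area = (16/2)·5.500²·sin(360°/16) = 92.61 mm²); the cube at (9, 0.5) (footprint 16.5×13) is included at this height (area 214.50 mm²); Taking the union: the 2 present regions are separate (no shared area or edge), so areas and boundary lengths simply add and each stays a separate island — area = 307.11 mm²; the cube at (11.5, 2.5) is absent (z outside [4, 24.5]); Taking the first minus the rest: none of the subtracted shapes is present at this height, so that combined region is unchanged — area = 307.11 mm². So its area = 307.11 mm². Layer 28 (z = 4.2): the cylinder does not reach this height (z outside [0, 4]); the cube at (9, 0.5) is present — its section is the full 16.5×13 rectangle (area 214.50 mm²); Taking the union: only the 16.5×13 cube at (9, 0.5) is present, so the union is just that shape — area = 214.50 mm²; the cube at (11.5, 2.5) is present — its section is the full 12×16.5 rectangle (area 198.00 mm²); After the difference (first − rest): starting from the result so far (214.50 mm²), the 12×16.5 cube at (11.5, 2.5) partially overlaps it — only the 132.00 mm² overlap (of its 198.00 mm²) is removed, clipping the outline — area = 82.50 mm². So its area = 82.50 mm². Layer 24 is larger (307.11 vs 82.50 mm²).

layer 24 (z = 3.6 mm)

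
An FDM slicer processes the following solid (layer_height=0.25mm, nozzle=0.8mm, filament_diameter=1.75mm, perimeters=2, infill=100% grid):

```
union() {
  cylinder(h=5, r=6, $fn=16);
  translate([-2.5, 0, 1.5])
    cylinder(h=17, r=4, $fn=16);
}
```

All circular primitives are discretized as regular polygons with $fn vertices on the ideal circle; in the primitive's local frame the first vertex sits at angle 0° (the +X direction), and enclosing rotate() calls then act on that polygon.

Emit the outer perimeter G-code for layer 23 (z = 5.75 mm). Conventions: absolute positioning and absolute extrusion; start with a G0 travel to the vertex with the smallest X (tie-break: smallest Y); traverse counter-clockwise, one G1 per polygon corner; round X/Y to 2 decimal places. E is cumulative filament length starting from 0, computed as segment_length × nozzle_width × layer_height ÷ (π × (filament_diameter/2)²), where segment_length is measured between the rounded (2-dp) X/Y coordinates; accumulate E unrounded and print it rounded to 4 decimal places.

G0 X-6.50 Y0.00 Z5.75
G1 X-6.20 Y-1.53 E0.1296
G1 X-5.33 Y-2.83 E0.2597
G1 X-4.03 Y-3.70 E0.3898
G1 X-2.50 Y-4.00 E0.5194
G1 X-0.97 Y-3.70 E0.6491
G1 X0.33 Y-2.83 E0.7791
G1 X1.20 Y-1.53 E0.9092
G1 X1.50 Y0.00 E1.0388
G1 X1.20 Y1.53 E1.1685
G1 X0.33 Y2.83 E1.2986
G1 X-0.97 Y3.70 E1.4286
G1 X-2.50 Y4.00 E1.5583
G1 X-4.03 Y3.70 E1.6879
G1 X-5.33 Y2.83 E1.8180
G1 X-6.20 Y1.53 E1.9480
G1 X-6.50 Y0.00 E2.0777

At z = 5.75 mm: the cylinder does not reach this height (z outside [0, 5]); the cylinder at (-2.5, 0): section is a regular 16-gon, circumradius r=4; Merging all regions: only the r=4 cylinder at (-2.5, 0) is present, so the union is just that shape — 1 connected region. The outline is a single polygon with 16 vertices. Extrusion per mm of travel: 0.8 × 0.25 / (π × 0.875²) = 0.083150. Accumulating E over each segment gives final E = 2.0777.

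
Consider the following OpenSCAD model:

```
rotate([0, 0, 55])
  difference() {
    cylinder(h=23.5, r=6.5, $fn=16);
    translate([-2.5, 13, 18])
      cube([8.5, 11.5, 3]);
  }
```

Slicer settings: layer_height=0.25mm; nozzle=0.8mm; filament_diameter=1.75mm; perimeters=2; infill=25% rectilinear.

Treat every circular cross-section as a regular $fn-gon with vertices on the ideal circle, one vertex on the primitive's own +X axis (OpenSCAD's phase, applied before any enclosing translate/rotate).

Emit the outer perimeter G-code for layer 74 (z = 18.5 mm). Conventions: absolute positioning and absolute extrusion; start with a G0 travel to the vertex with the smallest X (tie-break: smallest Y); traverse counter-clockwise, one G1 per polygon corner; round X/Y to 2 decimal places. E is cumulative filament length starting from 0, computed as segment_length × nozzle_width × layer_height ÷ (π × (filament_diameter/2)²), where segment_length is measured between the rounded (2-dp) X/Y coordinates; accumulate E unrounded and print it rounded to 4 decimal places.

At z = 18.5 mm: the cylinder: section is a regular 16-gon, circumradius r=6.5; the 8.5×11.5 cube at (-2.5, 13) contributes its full rectangle; After the difference (first − rest): starting from the r=6.5 cylinder, the 8.5×11.5 cube at (-2.5, 13) misses the remaining region (no effect) — 1 connected region; (whole slice rotated 55° about Z — lengths, areas and connectivity unchanged). The outline is a single polygon with 16 vertices. Extrusion per mm of travel: 0.8 × 0.25 / (π × 0.875²) = 0.083150. Accumulating E over each segment gives final E = 3.3739.

G0 X-6.40 Y-1.13 Z18.50
G1 X-5.48 Y-3.49 E0.2106
G1 X-3.73 Y-5.32 E0.4212
G1 X-1.41 Y-6.35 E0.6322
G1 X1.13 Y-6.40 E0.8435
G1 X3.49 Y-5.48 E1.0541
G1 X5.32 Y-3.73 E1.2646
G1 X6.35 Y-1.41 E1.4757
G1 X6.40 Y1.13 E1.6869
G1 X5.48 Y3.49 E1.8976
G1 X3.73 Y5.32 E2.1081
G1 X1.41 Y6.35 E2.3192
G1 X-1.13 Y6.40 E2.5304
G1 X-3.49 Y5.48 E2.7410
G1 X-5.32 Y3.73 E2.9516
G1 X-6.35 Y1.41 E3.1626
G1 X-6.40 Y-1.13 E3.3739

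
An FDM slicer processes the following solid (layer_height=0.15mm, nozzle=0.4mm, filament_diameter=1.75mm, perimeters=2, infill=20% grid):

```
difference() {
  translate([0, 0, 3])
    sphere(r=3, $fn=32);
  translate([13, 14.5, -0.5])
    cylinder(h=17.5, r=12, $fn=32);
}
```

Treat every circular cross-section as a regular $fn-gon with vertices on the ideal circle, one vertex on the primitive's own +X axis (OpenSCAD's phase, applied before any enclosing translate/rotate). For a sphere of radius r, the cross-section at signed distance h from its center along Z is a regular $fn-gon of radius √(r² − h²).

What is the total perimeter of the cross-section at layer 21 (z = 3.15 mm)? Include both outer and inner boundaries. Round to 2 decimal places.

At z = 3.15 mm: the r=3 sphere slices to a regular 32-gon of circumradius 2.996 (√(r²−h²) with h=0.15 from center) (perimeter = 2·32·2.996·sin(180°/32) = 18.80 mm); the r=12 cylinder at (13, 14.5) gives a regular 32-gon of circumradius 12 (constant along its height) (perimeter = 2·32·12.000·sin(180°/32) = 75.28 mm); Taking the first minus the rest: starting from the r=3 sphere, the r=12 cylinder at (13, 14.5) misses the remaining region (no effect) — boundary = 18.80 mm. Overall, the cross-section is a single solid region. Total boundary length (outer) = 18.80 mm.

18.80 mm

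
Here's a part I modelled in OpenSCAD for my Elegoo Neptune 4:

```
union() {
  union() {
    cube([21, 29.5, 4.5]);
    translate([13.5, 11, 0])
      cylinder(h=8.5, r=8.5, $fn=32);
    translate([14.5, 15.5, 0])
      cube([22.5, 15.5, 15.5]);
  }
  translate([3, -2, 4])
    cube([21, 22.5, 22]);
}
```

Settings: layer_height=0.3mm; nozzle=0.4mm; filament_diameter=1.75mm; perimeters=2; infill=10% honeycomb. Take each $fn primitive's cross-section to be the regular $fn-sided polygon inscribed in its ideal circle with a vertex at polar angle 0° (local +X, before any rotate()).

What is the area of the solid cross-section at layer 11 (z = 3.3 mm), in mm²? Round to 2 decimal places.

At z = 3.3 mm: the cube (footprint 21×29.5) is included at this height (area 619.50 mm²); the cylinder at (13.5, 11): section is a regular 32-gon, circumradius r=8.5 (area = (32/2)·8.500²·sin(360°/32) = 225.52 mm²); the 22.5×15.5 cube at (14.5, 15.5) contributes its full rectangle (area 348.75 mm²); Merging all regions: the regions partially overlap — summed areas 1193.77 mm² minus the doubly-counted overlap 311.35 mm² gives 882.43 mm² — area = 882.43 mm²; the cube at (3, -2) does not reach this height (z outside [4, 26]); Merging all regions: only the result so far is present, so the union is just that shape — area = 882.43 mm². Overall, the cross-section is a single solid region. Net area = 882.43 mm².

882.43 mm²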